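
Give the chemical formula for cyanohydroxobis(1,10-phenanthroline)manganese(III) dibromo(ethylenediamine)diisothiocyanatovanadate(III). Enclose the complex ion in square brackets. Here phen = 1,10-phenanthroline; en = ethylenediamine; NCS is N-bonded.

Cation [Mn…]: ligand charges -2, Mn(III) ⇒ ion charge 1+.
Anion [V…]: ligand charges -4, V(III) ⇒ ion charge 1−.
One 1+ cation balances one 1− anion.

[Mn(CN)(OH)(phen)2][VBr2(en)(NCS)2]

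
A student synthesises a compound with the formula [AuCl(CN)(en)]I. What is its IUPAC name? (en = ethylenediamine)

chlorocyano(ethylenediamine)gold(III) iodide

The 1 iodide counter-ion carries a total charge of -1, so each complex ion is 1+.
Ligand charges: 1×chloro (-1 each), 1×ethylenediamine (neutral), 1×cyano (-1 each); total -2. So Au + (-2) = 1+, giving Au = +3.
Ligands are named alphabetically: chloro before cyano before ethylenediamine.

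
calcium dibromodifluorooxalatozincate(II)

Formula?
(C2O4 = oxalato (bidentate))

Ca2[ZnBr2(C2O4)F2]

Ligands: 2 bromo (Br, -1), 1 oxalato (C2O4, -2), 2 fluoro (F, -1). Ligand charge sum = -6.
With Zn in oxidation state +2, the complex ion is [Zn...]^4−.
Charge balance with calcium (+2) requires 1 complex ion per 2 calcium.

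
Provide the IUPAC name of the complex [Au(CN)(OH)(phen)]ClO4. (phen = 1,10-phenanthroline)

The 1 perchlorate counter-ion carries a total charge of -1, so each complex ion is 1+.
Ligand charges: 1×hydroxo (-1 each), 1×cyano (-1 each), 1×1,10-phenanthroline (neutral); total -2. So Au + (-2) = 1+, giving Au = +3.
Ligands are named alphabetically: cyano before hydroxo before phenanthroline.

cyanohydroxo(1,10-phenanthroline)gold(III) perchlorate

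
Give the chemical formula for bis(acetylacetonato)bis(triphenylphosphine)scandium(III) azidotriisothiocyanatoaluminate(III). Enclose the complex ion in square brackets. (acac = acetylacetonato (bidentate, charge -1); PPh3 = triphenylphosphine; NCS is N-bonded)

Cation [Sc…]: ligand charges -2, Sc(III) ⇒ ion charge 1+.
Anion [Al…]: ligand charges -4, Al(III) ⇒ ion charge 1−.

[Sc(acac)2(PPh3)2][Al(N3)(NCS)3]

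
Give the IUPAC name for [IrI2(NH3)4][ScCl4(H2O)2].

tetraamminediiodoiridium(III) diaquatetrachloroscandate(III)

Both ions are complex: the cation is named first with the plain metal name, the anion second with the -ate form; each ion's ligands are alphabetised independently.
Scandium is always +3 in its complexes; the anion's ligand charges sum to -4, so the complex anion is 1−.
A 1:1 salt means the cation carries the equal and opposite charge, 1+.
Cation: ligand charges sum to -2; for the ion to be 1+, Ir = +3.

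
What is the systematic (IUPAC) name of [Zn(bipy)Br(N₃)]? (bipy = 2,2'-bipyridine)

There is no counter-ion, so the complex is neutral overall.
Ligand charges: 1×azido (-1 each), 1×2,2'-bipyridine (neutral), 1×bromo (-1 each); total -2. So Zn + (-2) = 0, giving Zn = +2.
Ligands are named alphabetically: azido before bipyridine before bromo.

azido(2,2'-bipyridine)bromozinc(II)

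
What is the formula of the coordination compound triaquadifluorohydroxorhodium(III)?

[RhF2(H2O)3(OH)]

Ligands: 3 aqua (H2O, neutral), 2 fluoro (F, -1), 1 hydroxo (OH, -1). Ligand charge sum = -3.
With Rh in oxidation state +3, the complex ion is [Rh...].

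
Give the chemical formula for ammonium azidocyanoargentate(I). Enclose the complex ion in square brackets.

Ligands: 1 cyano (CN, -1), 1 azido (N3, -1). Ligand charge sum = -2.
With Ag in oxidation state +1, the complex ion is [Ag...]^1−.
Charge balance with ammonium (+1) requires 1 complex ion per 1 ammonium.

NH4[Ag(CN)(N3)]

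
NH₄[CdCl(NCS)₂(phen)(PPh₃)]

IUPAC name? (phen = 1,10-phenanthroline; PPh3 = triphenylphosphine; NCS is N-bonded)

The 1 ammonium counter-ion carries a total charge of +1, so each complex ion is 1−.
Ligand charges: 1×1,10-phenanthroline (neutral), 1×chloro (-1 each), 1×triphenylphosphine (neutral), 2×isothiocyanato (-1 each); total -3. So Cd + (-3) = 1−, giving Cd = +2.
Ligands are named alphabetically: chloro before isothiocyanato before phenanthroline before triphenylphosphine.
The complex ion is anionic, so cadmium takes the -ate form cadmate(II).

ammonium chlorodiisothiocyanato(1,10-phenanthroline)(triphenylphosphine)cadmate(II)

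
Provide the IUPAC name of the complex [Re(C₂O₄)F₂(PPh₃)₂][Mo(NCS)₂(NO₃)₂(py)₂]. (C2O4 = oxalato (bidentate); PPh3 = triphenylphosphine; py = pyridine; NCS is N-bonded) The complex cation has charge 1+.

Both ions are complex: the cation is named first with the plain metal name, the anion second with the -ate form; each ion's ligands are alphabetised independently.
The complex cation is given as 1+; its ligand charges sum to -4, so Re = +5.
A 1:1 salt means the anion carries the equal and opposite charge, 1−.
Anion: ligand charges sum to -4; for the ion to be 1−, Mo = +3.

difluorooxalatobis(triphenylphosphine)rhenium(V) diisothiocyanatodinitratobis(pyridine)molybdate(III)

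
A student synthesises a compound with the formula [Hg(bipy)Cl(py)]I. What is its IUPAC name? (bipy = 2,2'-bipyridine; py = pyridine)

(2,2'-bipyridine)chloro(pyridine)mercury(II) iodide

The 1 iodide counter-ion carries a total charge of -1, so each complex ion is 1+.
Ligand charges: 1×2,2'-bipyridine (neutral), 1×chloro (-1 each), 1×pyridine (neutral); total -1. So Hg + (-1) = 1+, giving Hg = +2.
Ligands are named alphabetically: bipyridine before chloro before pyridine.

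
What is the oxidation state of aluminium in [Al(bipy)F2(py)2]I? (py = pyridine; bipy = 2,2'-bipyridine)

1 iodide outside the brackets (-1 each) → the complex ion is 1+.
Ligand charges: 2×F = -2; 2×py neutral; 1×bipy neutral; sum -2.
Al + (-2) = 1+ ⇒ Al is +3.

+3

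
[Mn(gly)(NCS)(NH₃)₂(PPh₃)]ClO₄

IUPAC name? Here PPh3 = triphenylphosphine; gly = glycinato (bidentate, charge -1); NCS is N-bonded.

The 1 perchlorate counter-ion carries a total charge of -1, so each complex ion is 1+.
Ligand charges: 1×triphenylphosphine (neutral), 2×ammine (neutral), 1×glycinato (-1 each), 1×isothiocyanato (-1 each); total -2. So Mn + (-2) = 1+, giving Mn = +3.
Ligands are named alphabetically: ammine before glycinato before isothiocyanato before triphenylphosphine.

diammine(glycinato)isothiocyanato(triphenylphosphine)manganese(III) perchlorate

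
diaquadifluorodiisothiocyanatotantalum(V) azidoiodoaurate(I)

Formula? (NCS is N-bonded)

Cation [Ta…]: ligand charges -4, Ta(V) ⇒ ion charge 1+.
Anion [Au…]: ligand charges -2, Au(I) ⇒ ion charge 1−.
One 1+ cation balances one 1− anion.

[TaF2(H2O)2(NCS)2][AuI(N3)]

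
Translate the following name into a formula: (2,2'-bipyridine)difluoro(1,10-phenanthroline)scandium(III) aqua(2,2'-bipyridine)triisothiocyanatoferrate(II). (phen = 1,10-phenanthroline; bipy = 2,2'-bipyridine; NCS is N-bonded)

Cation [Sc…]: ligand charges -2, Sc(III) ⇒ ion charge 1+.
Anion [Fe…]: ligand charges -3, Fe(II) ⇒ ion charge 1−.

[Sc(bipy)F2(phen)][Fe(bipy)(H2O)(NCS)3]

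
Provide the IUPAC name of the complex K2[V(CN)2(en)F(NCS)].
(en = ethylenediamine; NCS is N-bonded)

The 2 potassium counter-ions carry a total charge of +2, so each complex ion is 2−.
Ligand charges: 1×ethylenediamine (neutral), 1×fluoro (-1 each), 2×cyano (-1 each), 1×isothiocyanato (-1 each); total -4. So V + (-4) = 2−, giving V = +2.
Ligands are named alphabetically: cyano before ethylenediamine before fluoro before isothiocyanato.
The complex ion is anionic, so vanadium takes the -ate form vanadate(II).

potassium dicyano(ethylenediamine)fluoroisothiocyanatovanadate(II)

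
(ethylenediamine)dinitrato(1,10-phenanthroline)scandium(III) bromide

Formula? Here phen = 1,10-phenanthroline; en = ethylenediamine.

Ligands: 1 1,10-phenanthroline (phen, neutral), 2 nitrato (NO3, -1), 1 ethylenediamine (en, neutral). Ligand charge sum = -2.
Charge balance with bromide (-1) requires 1 complex ion per 1 bromide.

[Sc(en)(NO3)2(phen)]Br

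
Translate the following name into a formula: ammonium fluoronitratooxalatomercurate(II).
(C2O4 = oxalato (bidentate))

Ligands: 1 nitrato (NO3, -1), 1 fluoro (F, -1), 1 oxalato (C2O4, -2). Ligand charge sum = -4.
With Hg in oxidation state +2, the complex ion is [Hg...]^2−.
Charge balance with ammonium (+1) requires 1 complex ion per 2 ammonium.

(NH4)2[Hg(C2O4)F(NO3)]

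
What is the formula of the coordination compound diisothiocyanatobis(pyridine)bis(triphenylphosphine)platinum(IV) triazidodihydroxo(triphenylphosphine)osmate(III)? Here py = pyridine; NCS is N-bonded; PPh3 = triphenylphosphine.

Cation [Pt…]: ligand charges -2, Pt(IV) ⇒ ion charge 2+.
Anion [Os…]: ligand charges -5, Os(III) ⇒ ion charge 2−.
One 2+ cation balances one 2− anion.

[Pt(NCS)2(PPh3)2(py)2][Os(N3)3(OH)2(PPh3)]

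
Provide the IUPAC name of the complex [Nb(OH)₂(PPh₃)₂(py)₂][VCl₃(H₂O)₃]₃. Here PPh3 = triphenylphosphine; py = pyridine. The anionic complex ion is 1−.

The complex anion is given as 1−; its ligand charges sum to -3, so V = +2.
With 3 anions per cation, the cation must be 3×1 = 3+.
Cation: ligand charges sum to -2; for the ion to be 3+, Nb = +5.

dihydroxobis(pyridine)bis(triphenylphosphine)niobium(V) triaquatrichlorovanadate(II)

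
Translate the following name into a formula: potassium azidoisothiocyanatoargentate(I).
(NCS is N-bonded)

K[Ag(N3)(NCS)]

Ligands: 1 azido (N3, -1), 1 isothiocyanato (NCS, -1). Ligand charge sum = -2.
With Ag in oxidation state +1, the complex ion is [Ag...]^1−.
Charge balance with potassium (+1) requires 1 complex ion per 1 potassium.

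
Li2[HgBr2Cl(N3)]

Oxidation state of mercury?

+2

2 lithium outside the brackets (+1 each) → the complex ion is 2−.
Ligand charges: 1×N3 = -1; 2×Br = -2; 1×Cl = -1; sum -4.
Hg + (-4) = 2− ⇒ Hg is +2.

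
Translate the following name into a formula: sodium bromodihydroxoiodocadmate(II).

Ligands: 1 iodo (I, -1), 1 bromo (Br, -1), 2 hydroxo (OH, -1). Ligand charge sum = -4.
With Cd in oxidation state +2, the complex ion is [Cd...]^2−.
Charge balance with sodium (+1) requires 1 complex ion per 2 sodium.

Na2[CdBrI(OH)2]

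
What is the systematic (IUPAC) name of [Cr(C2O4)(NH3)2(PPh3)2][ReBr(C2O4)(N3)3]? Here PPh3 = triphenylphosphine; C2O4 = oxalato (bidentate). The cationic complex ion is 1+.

The complex cation is given as 1+; its ligand charges sum to -2, so Cr = +3.
A 1:1 salt means the anion carries the equal and opposite charge, 1−.
Anion: ligand charges sum to -6; for the ion to be 1−, Re = +5.

diammineoxalatobis(triphenylphosphine)chromium(III) triazidobromooxalatorhenate(V)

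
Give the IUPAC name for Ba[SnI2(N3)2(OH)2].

barium diazidodihydroxodiiodostannate(IV)

The 1 barium counter-ion carries a total charge of +2, so each complex ion is 2−.
Ligand charges: 2×iodo (-1 each), 2×hydroxo (-1 each), 2×azido (-1 each); total -6. So Sn + (-6) = 2−, giving Sn = +4.
Ligands are named alphabetically: azido before hydroxo before iodo.
The complex ion is anionic, so tin takes the -ate form stannate(IV).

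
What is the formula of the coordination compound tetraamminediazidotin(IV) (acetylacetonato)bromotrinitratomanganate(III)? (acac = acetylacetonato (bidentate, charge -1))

[Sn(N3)2(NH3)4][Mn(acac)Br(NO3)3]

Cation [Sn…]: ligand charges -2, Sn(IV) ⇒ ion charge 2+.
Anion [Mn…]: ligand charges -5, Mn(III) ⇒ ion charge 2−.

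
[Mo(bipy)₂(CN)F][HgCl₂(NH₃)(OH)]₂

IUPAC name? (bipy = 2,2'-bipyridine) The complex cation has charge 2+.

bis(2,2'-bipyridine)cyanofluoromolybdenum(IV) amminedichlorohydroxomercurate(II)

Both ions are complex: the cation is named first with the plain metal name, the anion second with the -ate form; each ion's ligands are alphabetised independently.
The complex cation is given as 2+; its ligand charges sum to -2, so Mo = +4.
With 2 anions per cation, each anion must be 2/2 = 1−.
Anion: ligand charges sum to -3; for the ion to be 1−, Hg = +2.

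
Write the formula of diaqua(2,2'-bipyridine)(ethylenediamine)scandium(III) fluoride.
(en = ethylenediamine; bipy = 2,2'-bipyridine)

Ligands: 2 aqua (H2O, neutral), 1 ethylenediamine (en, neutral), 1 2,2'-bipyridine (bipy, neutral). Ligand charge sum = 0.
Charge balance with fluoride (-1) requires 1 complex ion per 3 fluoride.

[Sc(bipy)(en)(H2O)2]F3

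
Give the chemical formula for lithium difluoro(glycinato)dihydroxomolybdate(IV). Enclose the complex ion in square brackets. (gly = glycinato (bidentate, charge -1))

Li[MoF2(gly)(OH)2]

Ligands: 2 fluoro (F, -1), 1 glycinato (gly, -1), 2 hydroxo (OH, -1). Ligand charge sum = -5.
Charge balance with lithium (+1) requires 1 complex ion per 1 lithium.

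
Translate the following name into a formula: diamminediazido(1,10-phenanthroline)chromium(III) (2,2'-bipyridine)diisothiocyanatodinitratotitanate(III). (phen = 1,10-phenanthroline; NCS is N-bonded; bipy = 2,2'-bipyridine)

Cation [Cr…]: ligand charges -2, Cr(III) ⇒ ion charge 1+.
Anion [Ti…]: ligand charges -4, Ti(III) ⇒ ion charge 1−.
One 1+ cation balances one 1− anion.

[Cr(N3)2(NH3)2(phen)][Ti(bipy)(NCS)2(NO3)2]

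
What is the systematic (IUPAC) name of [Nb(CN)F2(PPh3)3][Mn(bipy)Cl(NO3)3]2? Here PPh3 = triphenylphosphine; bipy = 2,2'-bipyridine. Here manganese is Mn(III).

Both ions are complex: the cation is named first with the plain metal name, the anion second with the -ate form; each ion's ligands are alphabetised independently.
Mn is given as +3; the anion's ligand charges sum to -4, so the complex anion is 1−.
With 2 anions per cation, the cation must be 2×1 = 2+.
Cation: ligand charges sum to -3; for the ion to be 2+, Nb = +5.

cyanodifluorotris(triphenylphosphine)niobium(V) (2,2'-bipyridine)chlorotrinitratomanganate(III)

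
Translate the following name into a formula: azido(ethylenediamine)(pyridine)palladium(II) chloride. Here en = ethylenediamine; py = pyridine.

Ligands: 1 ethylenediamine (en, neutral), 1 pyridine (py, neutral), 1 azido (N3, -1). Ligand charge sum = -1.
With Pd in oxidation state +2, the complex ion is [Pd...]^1+.
Charge balance with chloride (-1) requires 1 complex ion per 1 chloride.

[Pd(en)(N3)(py)]Cl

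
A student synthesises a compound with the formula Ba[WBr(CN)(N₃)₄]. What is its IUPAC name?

The 1 barium counter-ion carries a total charge of +2, so each complex ion is 2−.
Ligand charges: 1×cyano (-1 each), 1×bromo (-1 each), 4×azido (-1 each); total -6. So W + (-6) = 2−, giving W = +4.
The complex ion is anionic, so tungsten takes the -ate form tungstate(IV).

barium tetraazidobromocyanotungstate(IV)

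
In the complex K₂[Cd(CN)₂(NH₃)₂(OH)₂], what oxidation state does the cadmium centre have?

2 potassium outside the brackets (+1 each) → the complex ion is 2−.
Ligand charges: 2×CN = -2; 2×OH = -2; 2×NH3 neutral; sum -4.
Cd + (-4) = 2− ⇒ Cd is +2.

+2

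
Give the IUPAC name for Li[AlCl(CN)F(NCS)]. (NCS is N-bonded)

lithium chlorocyanofluoroisothiocyanatoaluminate(III)

The 1 lithium counter-ion carries a total charge of +1, so each complex ion is 1−.
Ligand charges: 1×isothiocyanato (-1 each), 1×cyano (-1 each), 1×fluoro (-1 each), 1×chloro (-1 each); total -4. So Al + (-4) = 1−, giving Al = +3.
The complex ion is anionic, so aluminium takes the -ate form aluminate(III).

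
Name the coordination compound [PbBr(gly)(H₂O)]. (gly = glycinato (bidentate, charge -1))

aquabromo(glycinato)lead(II)

There is no counter-ion, so the complex is neutral overall.
Ligand charges: 1×aqua (neutral), 1×bromo (-1 each), 1×glycinato (-1 each); total -2. So Pb + (-2) = 0, giving Pb = +2.
Ligands are named alphabetically: aqua before bromo before glycinato.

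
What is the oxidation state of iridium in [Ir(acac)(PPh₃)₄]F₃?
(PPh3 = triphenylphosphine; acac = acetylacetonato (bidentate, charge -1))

3 fluoride outside the brackets (-1 each) → the complex ion is 3+.
Ligand charges: 4×PPh3 neutral; 1×acac = -1; sum -1.
Ir + (-1) = 3+ ⇒ Ir is +4.

+4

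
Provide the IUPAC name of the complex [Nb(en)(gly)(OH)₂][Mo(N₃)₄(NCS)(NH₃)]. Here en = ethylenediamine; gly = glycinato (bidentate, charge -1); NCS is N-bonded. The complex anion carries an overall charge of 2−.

(ethylenediamine)(glycinato)dihydroxoniobium(V) amminetetraazidoisothiocyanatomolybdate(III)

Both ions are complex: the cation is named first with the plain metal name, the anion second with the -ate form; each ion's ligands are alphabetised independently.
The complex anion is given as 2−; its ligand charges sum to -5, so Mo = +3.
A 1:1 salt means the cation carries the equal and opposite charge, 2+.
Cation: ligand charges sum to -3; for the ion to be 2+, Nb = +5.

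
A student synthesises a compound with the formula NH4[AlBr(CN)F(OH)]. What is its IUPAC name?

ammonium bromocyanofluorohydroxoaluminate(III)

The 1 ammonium counter-ion carries a total charge of +1, so each complex ion is 1−.
Ligand charges: 1×fluoro (-1 each), 1×bromo (-1 each), 1×cyano (-1 each), 1×hydroxo (-1 each); total -4. So Al + (-4) = 1−, giving Al = +3.
The complex ion is anionic, so aluminium takes the -ate form aluminate(III).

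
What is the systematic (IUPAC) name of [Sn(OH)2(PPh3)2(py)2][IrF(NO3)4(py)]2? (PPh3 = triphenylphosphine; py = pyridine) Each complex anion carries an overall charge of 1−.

Both ions are complex: the cation is named first with the plain metal name, the anion second with the -ate form; each ion's ligands are alphabetised independently.
The complex anion is given as 1−; its ligand charges sum to -5, so Ir = +4.
With 2 anions per cation, the cation must be 2×1 = 2+.
Cation: ligand charges sum to -2; for the ion to be 2+, Sn = +4.

dihydroxobis(pyridine)bis(triphenylphosphine)tin(IV) fluorotetranitrato(pyridine)iridate(IV)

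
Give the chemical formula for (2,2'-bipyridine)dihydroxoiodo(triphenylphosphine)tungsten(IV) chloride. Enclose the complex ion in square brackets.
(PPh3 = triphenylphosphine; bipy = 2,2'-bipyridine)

Ligands: 1 triphenylphosphine (PPh3, neutral), 1 2,2'-bipyridine (bipy, neutral), 1 iodo (I, -1), 2 hydroxo (OH, -1). Ligand charge sum = -3.
With W in oxidation state +4, the complex ion is [W...]^1+.
Charge balance with chloride (-1) requires 1 complex ion per 1 chloride.

[W(bipy)I(OH)2(PPh3)]Cl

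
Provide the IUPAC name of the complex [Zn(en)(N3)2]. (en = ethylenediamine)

diazido(ethylenediamine)zinc(II)

There is no counter-ion, so the complex is neutral overall.
Ligand charges: 2×azido (-1 each), 1×ethylenediamine (neutral); total -2. So Zn + (-2) = 0, giving Zn = +2.
Ligands are named alphabetically: azido before ethylenediamine.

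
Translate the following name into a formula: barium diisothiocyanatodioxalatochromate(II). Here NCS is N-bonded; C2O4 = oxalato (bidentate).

Ba2[Cr(C2O4)2(NCS)2]

Ligands: 2 isothiocyanato (NCS, -1), 2 oxalato (C2O4, -2). Ligand charge sum = -6.
With Cr in oxidation state +2, the complex ion is [Cr...]^4−.
Charge balance with barium (+2) requires 1 complex ion per 2 barium.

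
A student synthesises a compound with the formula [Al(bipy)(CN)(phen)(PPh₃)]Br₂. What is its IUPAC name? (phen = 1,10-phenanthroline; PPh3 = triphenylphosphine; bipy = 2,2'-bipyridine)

The 2 bromide counter-ions carry a total charge of -2, so each complex ion is 2+.
Ligand charges: 1×1,10-phenanthroline (neutral), 1×triphenylphosphine (neutral), 1×cyano (-1 each), 1×2,2'-bipyridine (neutral); total -1. So Al + (-1) = 2+, giving Al = +3.
Ligands are named alphabetically: bipyridine before cyano before phenanthroline before triphenylphosphine.

(2,2'-bipyridine)cyano(1,10-phenanthroline)(triphenylphosphine)aluminium(III) bromide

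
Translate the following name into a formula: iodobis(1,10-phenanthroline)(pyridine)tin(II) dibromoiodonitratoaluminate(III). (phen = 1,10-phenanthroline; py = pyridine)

Cation [Sn…]: ligand charges -1, Sn(II) ⇒ ion charge 1+.
Anion [Al…]: ligand charges -4, Al(III) ⇒ ion charge 1−.
One 1+ cation balances one 1− anion.

[SnI(phen)2(py)][AlBr2I(NO3)]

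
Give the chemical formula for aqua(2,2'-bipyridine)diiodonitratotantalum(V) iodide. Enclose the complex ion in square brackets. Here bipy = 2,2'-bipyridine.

Ligands: 1 2,2'-bipyridine (bipy, neutral), 1 nitrato (NO3, -1), 1 aqua (H2O, neutral), 2 iodo (I, -1). Ligand charge sum = -3.
With Ta in oxidation state +5, the complex ion is [Ta...]^2+.
Charge balance with iodide (-1) requires 1 complex ion per 2 iodide.

[Ta(bipy)(H2O)I2(NO3)]I2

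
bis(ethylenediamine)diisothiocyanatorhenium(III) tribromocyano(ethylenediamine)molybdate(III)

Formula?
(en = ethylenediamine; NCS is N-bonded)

[Re(en)2(NCS)2][MoBr3(CN)(en)]

Cation [Re…]: ligand charges -2, Re(III) ⇒ ion charge 1+.
Anion [Mo…]: ligand charges -4, Mo(III) ⇒ ion charge 1−.
One 1+ cation balances one 1− anion.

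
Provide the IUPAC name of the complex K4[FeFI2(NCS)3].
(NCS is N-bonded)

potassium fluorodiiodotriisothiocyanatoferrate(II)

The 4 potassium counter-ions carry a total charge of +4, so each complex ion is 4−.
Ligand charges: 3×isothiocyanato (-1 each), 1×fluoro (-1 each), 2×iodo (-1 each); total -6. So Fe + (-6) = 4−, giving Fe = +2.
The complex ion is anionic, so iron takes the -ate form ferrate(II).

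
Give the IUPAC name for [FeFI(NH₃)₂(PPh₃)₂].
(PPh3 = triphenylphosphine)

diamminefluoroiodobis(triphenylphosphine)iron(II)

There is no counter-ion, so the complex is neutral overall.
Ligand charges: 1×fluoro (-1 each), 2×triphenylphosphine (neutral), 2×ammine (neutral), 1×iodo (-1 each); total -2. So Fe + (-2) = 0, giving Fe = +2.
Ligands are named alphabetically: ammine before fluoro before iodo before triphenylphosphine.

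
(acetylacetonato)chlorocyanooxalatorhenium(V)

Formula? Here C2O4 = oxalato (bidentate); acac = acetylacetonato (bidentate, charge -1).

Ligands: 1 cyano (CN, -1), 1 oxalato (C2O4, -2), 1 chloro (Cl, -1), 1 acetylacetonato (acac, -1). Ligand charge sum = -5.
With Re in oxidation state +5, the complex ion is [Re...].

[Re(acac)(C2O4)Cl(CN)]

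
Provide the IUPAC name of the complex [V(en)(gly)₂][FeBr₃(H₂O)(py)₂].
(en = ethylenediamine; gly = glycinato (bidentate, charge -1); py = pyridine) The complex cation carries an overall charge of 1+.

(ethylenediamine)bis(glycinato)vanadium(III) aquatribromobis(pyridine)ferrate(II)

Both ions are complex: the cation is named first with the plain metal name, the anion second with the -ate form; each ion's ligands are alphabetised independently.
The complex cation is given as 1+; its ligand charges sum to -2, so V = +3.
A 1:1 salt means the anion carries the equal and opposite charge, 1−.
Anion: ligand charges sum to -3; for the ion to be 1−, Fe = +2.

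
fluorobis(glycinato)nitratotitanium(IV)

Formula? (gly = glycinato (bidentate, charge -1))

Ligands: 1 fluoro (F, -1), 1 nitrato (NO3, -1), 2 glycinato (gly, -1). Ligand charge sum = -4.
With Ti in oxidation state +4, the complex ion is [Ti...].

[TiF(gly)2(NO3)]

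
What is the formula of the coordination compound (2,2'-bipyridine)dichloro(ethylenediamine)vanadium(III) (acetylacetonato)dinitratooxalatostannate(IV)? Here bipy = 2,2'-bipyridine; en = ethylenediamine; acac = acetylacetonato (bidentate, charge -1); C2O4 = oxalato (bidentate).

Cation [V…]: ligand charges -2, V(III) ⇒ ion charge 1+.
Anion [Sn…]: ligand charges -5, Sn(IV) ⇒ ion charge 1−.
One 1+ cation balances one 1− anion.

[V(bipy)Cl2(en)][Sn(acac)(C2O4)(NO3)2]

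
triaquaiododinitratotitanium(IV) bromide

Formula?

[Ti(H2O)3I(NO3)2]Br

Ligands: 2 nitrato (NO3, -1), 3 aqua (H2O, neutral), 1 iodo (I, -1). Ligand charge sum = -3.
Charge balance with bromide (-1) requires 1 complex ion per 1 bromide.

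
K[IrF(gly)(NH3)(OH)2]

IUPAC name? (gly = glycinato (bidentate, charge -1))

potassium amminefluoro(glycinato)dihydroxoiridate(III)

The 1 potassium counter-ion carries a total charge of +1, so each complex ion is 1−.
Ligand charges: 2×hydroxo (-1 each), 1×fluoro (-1 each), 1×glycinato (-1 each), 1×ammine (neutral); total -4. So Ir + (-4) = 1−, giving Ir = +3.
The complex ion is anionic, so iridium takes the -ate form iridate(III).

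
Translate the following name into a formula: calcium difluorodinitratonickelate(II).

Ca[NiF2(NO3)2]

Ligands: 2 nitrato (NO3, -1), 2 fluoro (F, -1). Ligand charge sum = -4.
With Ni in oxidation state +2, the complex ion is [Ni...]^2−.
Charge balance with calcium (+2) requires 1 complex ion per 1 calcium.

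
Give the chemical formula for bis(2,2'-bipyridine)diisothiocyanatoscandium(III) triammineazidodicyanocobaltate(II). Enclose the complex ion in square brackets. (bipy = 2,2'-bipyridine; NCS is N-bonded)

Cation [Sc…]: ligand charges -2, Sc(III) ⇒ ion charge 1+.
Anion [Co…]: ligand charges -3, Co(II) ⇒ ion charge 1−.
One 1+ cation balances one 1− anion.

[Sc(bipy)2(NCS)2][Co(CN)2(N3)(NH3)3]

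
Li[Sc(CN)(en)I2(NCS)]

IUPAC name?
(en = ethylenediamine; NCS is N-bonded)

The 1 lithium counter-ion carries a total charge of +1, so each complex ion is 1−.
Ligand charges: 2×iodo (-1 each), 1×ethylenediamine (neutral), 1×isothiocyanato (-1 each), 1×cyano (-1 each); total -4. So Sc + (-4) = 1−, giving Sc = +3.
The complex ion is anionic, so scandium takes the -ate form scandate(III).

lithium cyano(ethylenediamine)diiodoisothiocyanatoscandate(III)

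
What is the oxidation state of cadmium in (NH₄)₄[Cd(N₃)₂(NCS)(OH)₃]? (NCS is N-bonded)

4 ammonium outside the brackets (+1 each) → the complex ion is 4−.
Ligand charges: 2×N3 = -2; 1×NCS = -1; 3×OH = -3; sum -6.
Cd + (-6) = 4− ⇒ Cd is +2.

+2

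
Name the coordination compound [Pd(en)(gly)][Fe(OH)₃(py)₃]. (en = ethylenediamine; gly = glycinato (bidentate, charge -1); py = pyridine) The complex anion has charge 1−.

(ethylenediamine)(glycinato)palladium(II) trihydroxotris(pyridine)ferrate(II)

Both ions are complex: the cation is named first with the plain metal name, the anion second with the -ate form; each ion's ligands are alphabetised independently.
The complex anion is given as 1−; its ligand charges sum to -3, so Fe = +2.
A 1:1 salt means the cation carries the equal and opposite charge, 1+.
Cation: ligand charges sum to -1; for the ion to be 1+, Pd = +2.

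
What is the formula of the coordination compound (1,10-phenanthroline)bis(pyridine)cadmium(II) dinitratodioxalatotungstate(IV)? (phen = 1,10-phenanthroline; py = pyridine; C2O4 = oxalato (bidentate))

[Cd(phen)(py)2][W(C2O4)2(NO3)2]

Cation [Cd…]: ligand charges 0, Cd(II) ⇒ ion charge 2+.
Anion [W…]: ligand charges -6, W(IV) ⇒ ion charge 2−.
One 2+ cation balances one 2− anion.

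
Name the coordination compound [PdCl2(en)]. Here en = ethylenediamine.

dichloro(ethylenediamine)palladium(II)

There is no counter-ion, so the complex is neutral overall.
Ligand charges: 1×ethylenediamine (neutral), 2×chloro (-1 each); total -2. So Pd + (-2) = 0, giving Pd = +2.
Ligands are named alphabetically: chloro before ethylenediamine.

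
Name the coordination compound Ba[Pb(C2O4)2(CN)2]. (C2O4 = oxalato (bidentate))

The 1 barium counter-ion carries a total charge of +2, so each complex ion is 2−.
Ligand charges: 2×cyano (-1 each), 2×oxalato (-2 each); total -6. So Pb + (-6) = 2−, giving Pb = +4.
Ligands are named alphabetically: cyano before oxalato.
The complex ion is anionic, so lead takes the -ate form plumbate(IV).

barium dicyanodioxalatoplumbate(IV)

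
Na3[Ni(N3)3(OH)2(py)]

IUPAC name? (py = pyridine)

sodium triazidodihydroxo(pyridine)nickelate(II)

The 3 sodium counter-ions carry a total charge of +3, so each complex ion is 3−.
Ligand charges: 1×pyridine (neutral), 2×hydroxo (-1 each), 3×azido (-1 each); total -5. So Ni + (-5) = 3−, giving Ni = +2.
The complex ion is anionic, so nickel takes the -ate form nickelate(II).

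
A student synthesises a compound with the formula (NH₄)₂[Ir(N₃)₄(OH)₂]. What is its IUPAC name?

The 2 ammonium counter-ions carry a total charge of +2, so each complex ion is 2−.
Ligand charges: 2×hydroxo (-1 each), 4×azido (-1 each); total -6. So Ir + (-6) = 2−, giving Ir = +4.
The complex ion is anionic, so iridium takes the -ate form iridate(IV).

ammonium tetraazidodihydroxoiridate(IV)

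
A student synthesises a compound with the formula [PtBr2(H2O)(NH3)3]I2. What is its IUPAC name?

triammineaquadibromoplatinum(IV) iodide

The 2 iodide counter-ions carry a total charge of -2, so each complex ion is 2+.
Ligand charges: 1×aqua (neutral), 3×ammine (neutral), 2×bromo (-1 each); total -2. So Pt + (-2) = 2+, giving Pt = +4.
Ligands are named alphabetically: ammine before aqua before bromo.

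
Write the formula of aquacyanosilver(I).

Ligands: 1 aqua (H2O, neutral), 1 cyano (CN, -1). Ligand charge sum = -1.
With Ag in oxidation state +1, the complex ion is [Ag...].

[Ag(CN)(H2O)]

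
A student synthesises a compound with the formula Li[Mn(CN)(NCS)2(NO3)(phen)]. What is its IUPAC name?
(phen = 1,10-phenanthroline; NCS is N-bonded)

lithium cyanodiisothiocyanatonitrato(1,10-phenanthroline)manganate(III)

The 1 lithium counter-ion carries a total charge of +1, so each complex ion is 1−.
Ligand charges: 1×cyano (-1 each), 1×nitrato (-1 each), 1×1,10-phenanthroline (neutral), 2×isothiocyanato (-1 each); total -4. So Mn + (-4) = 1−, giving Mn = +3.
The complex ion is anionic, so manganese takes the -ate form manganate(III).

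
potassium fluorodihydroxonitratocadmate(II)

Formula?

K2[CdF(NO3)(OH)2]

Ligands: 1 nitrato (NO3, -1), 2 hydroxo (OH, -1), 1 fluoro (F, -1). Ligand charge sum = -4.
With Cd in oxidation state +2, the complex ion is [Cd...]^2−.
Charge balance with potassium (+1) requires 1 complex ion per 2 potassium.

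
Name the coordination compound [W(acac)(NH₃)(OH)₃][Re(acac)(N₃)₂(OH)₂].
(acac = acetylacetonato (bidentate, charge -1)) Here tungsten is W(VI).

W is given as +6; the cation's ligand charges sum to -4, so the complex cation is 2+.
A 1:1 salt means the anion carries the equal and opposite charge, 2−.
Anion: ligand charges sum to -5; for the ion to be 2−, Re = +3.

(acetylacetonato)amminetrihydroxotungsten(VI) (acetylacetonato)diazidodihydroxorhenate(III)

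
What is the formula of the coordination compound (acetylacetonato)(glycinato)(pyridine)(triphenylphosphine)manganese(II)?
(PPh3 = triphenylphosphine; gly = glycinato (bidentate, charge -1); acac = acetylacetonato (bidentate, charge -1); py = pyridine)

[Mn(acac)(gly)(PPh3)(py)]

Ligands: 1 triphenylphosphine (PPh3, neutral), 1 glycinato (gly, -1), 1 acetylacetonato (acac, -1), 1 pyridine (py, neutral). Ligand charge sum = -2.
With Mn in oxidation state +2, the complex ion is [Mn...].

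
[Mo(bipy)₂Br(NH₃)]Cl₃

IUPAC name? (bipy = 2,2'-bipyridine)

The 3 chloride counter-ions carry a total charge of -3, so each complex ion is 3+.
Ligand charges: 2×2,2'-bipyridine (neutral), 1×ammine (neutral), 1×bromo (-1 each); total -1. So Mo + (-1) = 3+, giving Mo = +4.
Ligands are named alphabetically: ammine before bipyridine before bromo.

amminebis(2,2'-bipyridine)bromomolybdenum(IV) chloride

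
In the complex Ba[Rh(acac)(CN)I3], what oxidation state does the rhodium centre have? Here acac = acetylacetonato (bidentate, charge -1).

1 barium outside the brackets (+2 each) → the complex ion is 2−.
Ligand charges: 3×I = -3; 1×acac = -1; 1×CN = -1; sum -5.
Rh + (-5) = 2− ⇒ Rh is +3.

+3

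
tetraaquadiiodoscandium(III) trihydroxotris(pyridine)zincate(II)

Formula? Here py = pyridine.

[Sc(H2O)4I2][Zn(OH)3(py)3]

Cation [Sc…]: ligand charges -2, Sc(III) ⇒ ion charge 1+.
Anion [Zn…]: ligand charges -3, Zn(II) ⇒ ion charge 1−.
One 1+ cation balances one 1− anion.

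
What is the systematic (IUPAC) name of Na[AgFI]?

The 1 sodium counter-ion carries a total charge of +1, so each complex ion is 1−.
Ligand charges: 1×fluoro (-1 each), 1×iodo (-1 each); total -2. So Ag + (-2) = 1−, giving Ag = +1.
The complex ion is anionic, so silver takes the -ate form argentate(I).

sodium fluoroiodoargentate(I)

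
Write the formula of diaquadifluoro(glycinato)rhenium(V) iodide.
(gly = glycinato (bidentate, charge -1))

[ReF2(gly)(H2O)2]I2

Ligands: 2 fluoro (F, -1), 2 aqua (H2O, neutral), 1 glycinato (gly, -1). Ligand charge sum = -3.
With Re in oxidation state +5, the complex ion is [Re...]^2+.
Charge balance with iodide (-1) requires 1 complex ion per 2 iodide.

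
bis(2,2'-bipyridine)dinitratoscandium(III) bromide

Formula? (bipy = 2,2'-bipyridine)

Ligands: 2 2,2'-bipyridine (bipy, neutral), 2 nitrato (NO3, -1). Ligand charge sum = -2.
With Sc in oxidation state +3, the complex ion is [Sc...]^1+.
Charge balance with bromide (-1) requires 1 complex ion per 1 bromide.

[Sc(bipy)2(NO3)2]Br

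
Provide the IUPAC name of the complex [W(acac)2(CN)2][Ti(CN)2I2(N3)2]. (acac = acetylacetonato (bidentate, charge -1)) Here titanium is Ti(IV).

Both ions are complex: the cation is named first with the plain metal name, the anion second with the -ate form; each ion's ligands are alphabetised independently.
Ti is given as +4; the anion's ligand charges sum to -6, so the complex anion is 2−.
A 1:1 salt means the cation carries the equal and opposite charge, 2+.
Cation: ligand charges sum to -4; for the ion to be 2+, W = +6.

bis(acetylacetonato)dicyanotungsten(VI) diazidodicyanodiiodotitanate(IV)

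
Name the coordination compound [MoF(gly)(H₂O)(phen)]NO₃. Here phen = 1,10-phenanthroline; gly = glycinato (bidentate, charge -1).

The 1 nitrate counter-ion carries a total charge of -1, so each complex ion is 1+.
Ligand charges: 1×fluoro (-1 each), 1×1,10-phenanthroline (neutral), 1×aqua (neutral), 1×glycinato (-1 each); total -2. So Mo + (-2) = 1+, giving Mo = +3.
Ligands are named alphabetically: aqua before fluoro before glycinato before phenanthroline.

aquafluoro(glycinato)(1,10-phenanthroline)molybdenum(III) nitrate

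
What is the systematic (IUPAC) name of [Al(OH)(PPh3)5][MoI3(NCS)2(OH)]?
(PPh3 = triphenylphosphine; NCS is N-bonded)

Both ions are complex: the cation is named first with the plain metal name, the anion second with the -ate form; each ion's ligands are alphabetised independently.
Aluminium is always +3 in its complexes; the cation's ligand charges sum to -1, so the complex cation is 2+.
A 1:1 salt means the anion carries the equal and opposite charge, 2−.
Anion: ligand charges sum to -6; for the ion to be 2−, Mo = +4.

hydroxopentakis(triphenylphosphine)aluminium(III) hydroxotriiododiisothiocyanatomolybdate(IV)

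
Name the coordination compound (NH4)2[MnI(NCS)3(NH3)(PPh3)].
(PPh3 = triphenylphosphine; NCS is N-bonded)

ammonium ammineiodotriisothiocyanato(triphenylphosphine)manganate(II)

The 2 ammonium counter-ions carry a total charge of +2, so each complex ion is 2−.
Ligand charges: 1×triphenylphosphine (neutral), 1×ammine (neutral), 3×isothiocyanato (-1 each), 1×iodo (-1 each); total -4. So Mn + (-4) = 2−, giving Mn = +2.
Ligands are named alphabetically: ammine before iodo before isothiocyanato before triphenylphosphine.
The complex ion is anionic, so manganese takes the -ate form manganate(II).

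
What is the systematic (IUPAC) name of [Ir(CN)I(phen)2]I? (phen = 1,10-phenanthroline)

cyanoiodobis(1,10-phenanthroline)iridium(III) iodide

The 1 iodide counter-ion carries a total charge of -1, so each complex ion is 1+.
Ligand charges: 1×iodo (-1 each), 2×1,10-phenanthroline (neutral), 1×cyano (-1 each); total -2. So Ir + (-2) = 1+, giving Ir = +3.
Ligands are named alphabetically: cyano before iodo before phenanthroline.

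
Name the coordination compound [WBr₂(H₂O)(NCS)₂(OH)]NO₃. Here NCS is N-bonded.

aquadibromohydroxodiisothiocyanatotungsten(VI) nitrate

The 1 nitrate counter-ion carries a total charge of -1, so each complex ion is 1+.
Ligand charges: 2×bromo (-1 each), 1×hydroxo (-1 each), 1×aqua (neutral), 2×isothiocyanato (-1 each); total -5. So W + (-5) = 1+, giving W = +6.
Ligands are named alphabetically: aqua before bromo before hydroxo before isothiocyanato.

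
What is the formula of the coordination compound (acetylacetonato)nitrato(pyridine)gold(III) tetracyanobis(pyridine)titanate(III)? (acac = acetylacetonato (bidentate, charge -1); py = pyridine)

[Au(acac)(NO3)(py)][Ti(CN)4(py)2]

Cation [Au…]: ligand charges -2, Au(III) ⇒ ion charge 1+.
Anion [Ti…]: ligand charges -4, Ti(III) ⇒ ion charge 1−.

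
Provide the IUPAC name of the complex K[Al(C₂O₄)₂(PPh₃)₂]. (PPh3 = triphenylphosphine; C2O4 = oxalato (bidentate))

potassium dioxalatobis(triphenylphosphine)aluminate(III)

The 1 potassium counter-ion carries a total charge of +1, so each complex ion is 1−.
Ligand charges: 2×triphenylphosphine (neutral), 2×oxalato (-2 each); total -4. So Al + (-4) = 1−, giving Al = +3.
The complex ion is anionic, so aluminium takes the -ate form aluminate(III).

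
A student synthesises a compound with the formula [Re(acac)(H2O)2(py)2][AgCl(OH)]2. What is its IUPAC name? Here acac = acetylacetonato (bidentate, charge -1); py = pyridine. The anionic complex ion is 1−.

(acetylacetonato)diaquabis(pyridine)rhenium(III) chlorohydroxoargentate(I)

Both ions are complex: the cation is named first with the plain metal name, the anion second with the -ate form; each ion's ligands are alphabetised independently.
The complex anion is given as 1−; its ligand charges sum to -2, so Ag = +1.
With 2 anions per cation, the cation must be 2×1 = 2+.
Cation: ligand charges sum to -1; for the ion to be 2+, Re = +3.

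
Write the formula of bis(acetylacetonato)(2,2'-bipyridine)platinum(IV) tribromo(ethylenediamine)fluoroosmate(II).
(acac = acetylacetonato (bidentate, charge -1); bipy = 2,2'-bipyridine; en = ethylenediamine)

Cation [Pt…]: ligand charges -2, Pt(IV) ⇒ ion charge 2+.
Anion [Os…]: ligand charges -4, Os(II) ⇒ ion charge 2−.
One 2+ cation balances one 2− anion.

[Pt(acac)2(bipy)][OsBr3(en)F]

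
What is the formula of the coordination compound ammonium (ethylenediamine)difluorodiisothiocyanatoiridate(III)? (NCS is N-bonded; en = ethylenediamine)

Ligands: 2 fluoro (F, -1), 2 isothiocyanato (NCS, -1), 1 ethylenediamine (en, neutral). Ligand charge sum = -4.
Charge balance with ammonium (+1) requires 1 complex ion per 1 ammonium.

NH4[Ir(en)F2(NCS)2]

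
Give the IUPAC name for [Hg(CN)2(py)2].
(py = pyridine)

There is no counter-ion, so the complex is neutral overall.
Ligand charges: 2×pyridine (neutral), 2×cyano (-1 each); total -2. So Hg + (-2) = 0, giving Hg = +2.
Ligands are named alphabetically: cyano before pyridine.

dicyanobis(pyridine)mercury(II)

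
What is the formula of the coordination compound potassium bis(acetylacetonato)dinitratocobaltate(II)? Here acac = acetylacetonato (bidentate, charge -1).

Ligands: 2 nitrato (NO3, -1), 2 acetylacetonato (acac, -1). Ligand charge sum = -4.
With Co in oxidation state +2, the complex ion is [Co...]^2−.
Charge balance with potassium (+1) requires 1 complex ion per 2 potassium.

K2[Co(acac)2(NO3)2]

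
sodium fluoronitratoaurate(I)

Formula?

Na[AuF(NO3)]

Ligands: 1 nitrato (NO3, -1), 1 fluoro (F, -1). Ligand charge sum = -2.
With Au in oxidation state +1, the complex ion is [Au...]^1−.
Charge balance with sodium (+1) requires 1 complex ion per 1 sodium.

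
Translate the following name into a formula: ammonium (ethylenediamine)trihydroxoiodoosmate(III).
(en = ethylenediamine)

NH4[Os(en)I(OH)3]

Ligands: 3 hydroxo (OH, -1), 1 iodo (I, -1), 1 ethylenediamine (en, neutral). Ligand charge sum = -4.
Charge balance with ammonium (+1) requires 1 complex ion per 1 ammonium.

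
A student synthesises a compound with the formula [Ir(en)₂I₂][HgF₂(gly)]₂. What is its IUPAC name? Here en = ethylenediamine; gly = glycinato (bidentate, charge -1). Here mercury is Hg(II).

Hg is given as +2; the anion's ligand charges sum to -3, so the complex anion is 1−.
With 2 anions per cation, the cation must be 2×1 = 2+.
Cation: ligand charges sum to -2; for the ion to be 2+, Ir = +4.

bis(ethylenediamine)diiodoiridium(IV) difluoro(glycinato)mercurate(II)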